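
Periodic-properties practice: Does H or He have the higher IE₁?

He

Across a period the outer electron is held more tightly (higher IE₁); down a group it sits in a higher shell, more shielded, and comes off more easily.
All lie in period 1, so first ionization energy increases left to right.
So He has the higher IE₁ (He > H).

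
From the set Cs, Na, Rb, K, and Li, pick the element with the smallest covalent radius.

Li

Radius decreases left→right (rising Z_eff, same n) and increases top→bottom (higher n).
All are in group 1, so atomic radius increases down the group.
The smallest covalent radius among these belongs to Li.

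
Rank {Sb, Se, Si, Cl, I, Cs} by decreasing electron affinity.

EA tends to increase across a period and decrease down a group, though the pattern is less regular than for IE or radius.
These span different periods and groups, so the two trends combine.
Sb > Cs: both effects reinforce here, so Sb is clearly the higher of the two.
Si > Sb: period and group pull opposite ways; the down-group shift dominates (134 vs 103 kJ/mol).
Se > Si: the two effects oppose for this pair; the across-period effect wins (195 vs 134 kJ/mol).
I > Se: period and group pull opposite ways; the across-period shift dominates (295 vs 195 kJ/mol).
Cl > I: Cl sits above I in group 17, so the down-group effect alone puts Cl higher.
Tabulated electron affinity (kJ/mol): Si 134, Cl 349, Se 195, Sb 103, I 295, Cs 46.
So from highest to lowest: Cl > I > Se > Si > Sb > Cs.

Cl > I > Se > Si > Sb > Cs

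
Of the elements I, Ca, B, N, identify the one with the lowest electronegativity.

B is in period 2, group 13; N is in period 2, group 15; Ca is in period 4, group 2; I is in period 5, group 17.
EN rises left→right (higher Z_eff, smaller atoms) and falls top→bottom (larger, more shielded atoms).
These span different periods and groups, so the two trends combine.
B > Ca: relative to Ca, both the across-period and down-group shifts push B's electronegativity up.
I > B: the two effects oppose for this pair; the across-period effect wins (2.66 vs 2.04).
N > I: the two effects oppose for this pair; the down-group effect wins (3.04 vs 2.66).
Tabulated electronegativity (Pauling): B 2.04, N 3.04, Ca 1.00, I 2.66.
The lowest electronegativity among these belongs to Ca.

Ca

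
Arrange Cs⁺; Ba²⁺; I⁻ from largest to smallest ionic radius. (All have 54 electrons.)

All of these have 54 electrons, so size is governed by nuclear charge alone: the more protons, the stronger the pull on the same electron cloud, and the smaller the ion.
Nuclear charges: Ba²⁺ (Z=56), Cs⁺ (Z=55), I⁻ (Z=53).
Largest to smallest: I⁻ > Cs⁺ > Ba²⁺.

I⁻ > Cs⁺ > Ba²⁺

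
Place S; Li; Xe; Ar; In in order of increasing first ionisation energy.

Li is in period 2, group 1; S is in period 3, group 16; Ar is in period 3, group 18; In is in period 5, group 13; Xe is in period 5, group 18.
First ionization energy rises across a period (greater Z_eff holds electrons more tightly) and falls down a group (valence electrons are farther from the nucleus).
Here both period and group differ, so the two effects have to be weighed against each other.
In > Li: the two effects oppose for this pair; the across-period effect wins (558 vs 520 kJ/mol).
S > In: both effects reinforce here, so S is clearly the higher of the two.
Xe > S: period and group pull opposite ways; the across-period shift dominates (1170 vs 1000 kJ/mol).
Ar > Xe: Ar sits above Xe in group 18, so the down-group effect alone puts Ar higher.
For reference (kJ/mol): Li 520, S 1000, Ar 1521, In 558, Xe 1170.
So from lowest to highest: Li < In < S < Xe < Ar.

Li < In < S < Xe < Ar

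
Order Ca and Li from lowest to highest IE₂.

IE_2 is the cost of taking one more electron from the +1 cation: Ca⁺ still has 1 valence electron; Li⁺ is the bare [He] core.
Pulling an electron out of a noble-gas core costs far more than removing a remaining valence electron, so Li sits at the high end of IE_2.
Approximate IE_2 values (kJ/mol): Ca 1145, Li 7298.
Overall IE_2 order: Ca < Li.

Ca, Li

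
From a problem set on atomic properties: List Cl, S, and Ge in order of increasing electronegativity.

S is in period 3, group 16; Cl is in period 3, group 17; Ge is in period 4, group 14.
Atoms toward the upper right of the periodic table pull bonding electrons most strongly.
These span different periods and groups, so the two trends combine.
S > Ge: both effects reinforce here, so S is clearly the higher of the two.
Cl > S: both are in period 3; the period trend gives Cl the larger value.
Tabulated electronegativity (Pauling): S 2.58, Cl 3.16, Ge 2.01.
So from lowest to highest: Ge < S < Cl.

Ge < S < Cl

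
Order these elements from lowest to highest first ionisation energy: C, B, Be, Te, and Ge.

Be is in period 2, group 2; B is in period 2, group 13; C is in period 2, group 14; Ge is in period 4, group 14; Te is in period 5, group 16.
Across a period the outer electron is held more tightly (higher IE₁); down a group it sits in a higher shell, more shielded, and comes off more easily.
These span different periods and groups, so the two trends combine.
B > Ge: the two effects oppose for this pair; the down-group effect wins (801 vs 762 kJ/mol).
Te > B: the two effects oppose for this pair; the across-period effect wins (869 vs 801 kJ/mol).
Be > Te: the two effects oppose for this pair; the down-group effect wins (900 vs 869 kJ/mol).
C > Be: C lies to the right of Be in period 2, so the across-period effect alone puts C higher.
Note the exception: Be has a higher first ionization energy than B, contrary to the simple trend — removing B's lone 2p electron is easier than breaking Be's filled 2s².
For reference (kJ/mol): Be 900, B 801, C 1086, Ge 762, Te 869.
So from lowest to highest: Ge < B < Te < Be < C.

Ge, B, Te, Be, C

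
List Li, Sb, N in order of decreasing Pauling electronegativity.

N > Sb > Li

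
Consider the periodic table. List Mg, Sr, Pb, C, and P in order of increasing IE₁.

Sr < Pb < Mg < P < C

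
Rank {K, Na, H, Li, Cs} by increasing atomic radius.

H is in period 1, group 1; Li is in period 2, group 1; Na is in period 3, group 1; K is in period 4, group 1; Cs is in period 6, group 1.
Across a period the added protons contract the valence shell; down a group each new principal shell makes the atom larger.
All are in group 1, so atomic radius increases down the group.
So from smallest to largest: H < Li < Na < K < Cs.

H, Li, Na, K, Cs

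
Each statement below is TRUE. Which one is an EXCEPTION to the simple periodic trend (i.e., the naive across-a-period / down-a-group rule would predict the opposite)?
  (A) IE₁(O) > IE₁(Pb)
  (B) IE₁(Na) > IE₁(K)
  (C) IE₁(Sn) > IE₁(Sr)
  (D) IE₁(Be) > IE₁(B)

(D)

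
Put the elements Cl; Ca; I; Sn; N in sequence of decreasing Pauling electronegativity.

Cl, N, I, Sn, Ca

N is in period 2, group 15; Cl is in period 3, group 17; Ca is in period 4, group 2; Sn is in period 5, group 14; I is in period 5, group 17.
EN rises left→right (higher Z_eff, smaller atoms) and falls top→bottom (larger, more shielded atoms).
These span different periods and groups, so the two trends combine.
Sn > Ca: period and group pull opposite ways; the across-period shift dominates (1.96 vs 1.00).
I > Sn: I lies to the right of Sn in period 5, so the across-period effect alone puts I higher.
N > I: the two effects oppose for this pair; the down-group effect wins (3.04 vs 2.66).
Cl > N: the two effects oppose for this pair; the across-period effect wins (3.16 vs 3.04).
For reference (Pauling): N 3.04, Cl 3.16, Ca 1.00, Sn 1.96, I 2.66.
So from highest to lowest: Cl > N > I > Sn > Ca.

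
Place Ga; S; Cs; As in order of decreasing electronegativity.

S, As, Ga, Cs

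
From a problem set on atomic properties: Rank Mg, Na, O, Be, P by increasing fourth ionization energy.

P < O < Na < Mg < Be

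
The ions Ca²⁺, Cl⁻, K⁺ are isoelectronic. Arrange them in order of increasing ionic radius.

Ca²⁺ < K⁺ < Cl⁻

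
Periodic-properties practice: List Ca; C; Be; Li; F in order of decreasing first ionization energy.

Li is in period 2, group 1; Be is in period 2, group 2; C is in period 2, group 14; F is in period 2, group 17; Ca is in period 4, group 2.
Removing the outermost electron gets harder across a period and easier down a group.
Here both period and group differ, so the two effects have to be weighed against each other.
Ca > Li: period and group pull opposite ways; the across-period shift dominates (590 vs 520 kJ/mol).
Be > Ca: they share group 2; the group trend gives Be the larger value.
C > Be: C lies to the right of Be in period 2, so the across-period effect alone puts C higher.
F > C: F lies to the right of C in period 2, so the across-period effect alone puts F higher.
Approximate values (kJ/mol): Li 520, Be 900, C 1086, F 1681, Ca 590.
So from highest to lowest: F > C > Be > Ca > Li.

F > C > Be > Ca > Li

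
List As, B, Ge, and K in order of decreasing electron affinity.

B is in period 2, group 13; K is in period 4, group 1; Ge is in period 4, group 14; As is in period 4, group 15.
Atoms with high Z_eff and room in the valence shell (especially the halogens) have the most exothermic electron affinities.
Here both period and group differ, so the two effects have to be weighed against each other.
K > B: this pair runs against the simple trend — see the exception note.
As > K: As lies to the right of K in period 4, so the across-period effect alone puts As higher.
Ge > As: this pair runs against the simple trend — see the exception note.
Note the exception: K has a higher electron affinity than B, contrary to the simple trend — B's ns²np¹ configuration gives only a small electron affinity — the sparsely filled np subshell binds an added electron weakly.
Note the exception: Ge has a higher electron affinity than As, contrary to the simple trend — adding an electron to As's half-filled 4p³ is unfavourable, so Ge (4p²) has the more exothermic EA.
For reference (kJ/mol): B 27, K 48, Ge 119, As 78.
So from highest to lowest: Ge > As > K > B.

Ge > As > K > B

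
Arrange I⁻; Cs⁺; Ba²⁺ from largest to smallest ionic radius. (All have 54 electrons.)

I⁻ > Cs⁺ > Ba²⁺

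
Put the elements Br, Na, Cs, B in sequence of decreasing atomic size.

Cs, Na, Br, B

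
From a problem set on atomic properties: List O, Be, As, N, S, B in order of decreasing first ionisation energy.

N > O > S > As > Be > B

Be is in period 2, group 2; B is in period 2, group 13; N is in period 2, group 15; O is in period 2, group 16; S is in period 3, group 16; As is in period 4, group 15.
Across a period the outer electron is held more tightly (higher IE₁); down a group it sits in a higher shell, more shielded, and comes off more easily.
These span different periods and groups, so the two trends combine.
Be > B: this pair runs against the simple trend — see the exception note.
As > Be: the two effects oppose for this pair; the across-period effect wins (947 vs 900 kJ/mol).
S > As: relative to As, both the across-period and down-group shifts push S's first ionization energy up.
O > S: they share group 16; the group trend gives O the larger value.
N > O: this pair runs against the simple trend — see the exception note.
Note the exception: Be has a higher first ionization energy than B, contrary to the simple trend — removing B's lone 2p electron is easier than breaking Be's filled 2s².
Note the exception: N has a higher first ionization energy than O, contrary to the simple trend — pairing an electron in O's 2p⁴ costs repulsion energy, so O ionizes more easily than half-filled N (2p³).
Tabulated first ionization energy (kJ/mol): Be 900, B 801, N 1402, O 1314, S 1000, As 947.
So from highest to lowest: N > O > S > As > Be > B.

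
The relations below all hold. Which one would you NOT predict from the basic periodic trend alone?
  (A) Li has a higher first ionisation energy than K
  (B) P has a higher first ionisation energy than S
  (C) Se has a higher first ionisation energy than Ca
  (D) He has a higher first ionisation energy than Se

(B)

The general trend: first ionisation energy increases across a period and decreases down a group.
(A) Li (period 2, group 1) vs K (period 4, group 1): the stated order agrees with the simple trend.
(B) P (period 3, group 15) vs S (period 3, group 16): the stated order contradicts the simple trend.
(C) Se (period 4, group 16) vs Ca (period 4, group 2): the stated order agrees with the simple trend.
(D) He (period 1, group 18) vs Se (period 4, group 16): the stated order agrees with the simple trend.
The exception is (B): S (3p⁴) ionizes more easily than half-filled P (3p³) because the paired 3p electron in S is pushed out by e⁻–e⁻ repulsion.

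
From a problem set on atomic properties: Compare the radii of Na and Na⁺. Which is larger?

Forming Na⁺ removes 1 electron from Na. Fewer electrons for the same nuclear charge means less shielding and a higher Z_eff on the remaining electrons, and for main-group metals the entire outer shell is lost.
A cation is smaller than its parent atom: Na⁺ < Na.

Na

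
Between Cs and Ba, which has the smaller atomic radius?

Ba

Cs is in period 6, group 1; Ba is in period 6, group 2.
Atomic radius shrinks across a period as nuclear charge pulls the same shell inward, and grows down a group as new shells are added.
All lie in period 6, so atomic radius increases right to left.
So Ba has the smaller atomic radius (Ba < Cs).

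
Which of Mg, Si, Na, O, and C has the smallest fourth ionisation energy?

Si

The fourth ionization energy removes an electron from the +3 ion. For each element: Mg³⁺ is already 1 electron into the core; Si³⁺ still has 1 valence electron; Na³⁺ is already 2 electrons into the core; O³⁺ still has 3 valence electrons; C³⁺ still has 1 valence electron.
Pulling an electron out of a noble-gas core costs far more than removing a remaining valence electron, so Na and Mg sit at the high end of IE_4.
Valence configurations: Si³⁺ [Ne]3s¹, O³⁺ [He]2s²2p¹, C³⁺ [He]2s¹.
Approximate IE_4 values (kJ/mol): Mg 10543, Si 4356, Na 9543, O 7469, C 6223.
Overall IE_4 order: Si < C < O < Na < Mg.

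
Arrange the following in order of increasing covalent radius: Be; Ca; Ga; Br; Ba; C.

Be is in period 2, group 2; C is in period 2, group 14; Ca is in period 4, group 2; Ga is in period 4, group 13; Br is in period 4, group 17; Ba is in period 6, group 2.
Radius decreases left→right (rising Z_eff, same n) and increases top→bottom (higher n).
Here both period and group differ, so the two effects have to be weighed against each other.
Be > C: both are in period 2; the period trend gives Be the larger value.
Br > Be: the two effects oppose for this pair; the down-group effect wins (114 vs 102 pm).
Ga > Br: Ga lies to the left of Br in period 4, so the across-period effect alone puts Ga larger.
Ca > Ga: both are in period 4; the period trend gives Ca the larger value.
Ba > Ca: Ba sits below Ca in group 2, so the down-group effect alone puts Ba larger.
For reference (pm): Be 102, C 75, Ca 171, Ga 124, Br 114, Ba 196.
So from smallest to largest: C < Be < Br < Ga < Ca < Ba.

C, Be, Br, Ga, Ca, Ba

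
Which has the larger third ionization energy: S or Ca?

The third ionization energy removes an electron from the +2 ion. For each element: S²⁺ still has 4 valence electrons; Ca²⁺ is the bare [Ar] core.
Breaking into a closed-shell core is much more expensive than removing a leftover valence electron — Ca has the largest IE_3 here.
Tabulated IE_3 (kJ/mol): S 3357, Ca 4912.
Putting it together, IE_3: S < Ca.

Ca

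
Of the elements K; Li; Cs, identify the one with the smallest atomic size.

Li is in period 2, group 1; K is in period 4, group 1; Cs is in period 6, group 1.
Atomic radius shrinks across a period as nuclear charge pulls the same shell inward, and grows down a group as new shells are added.
All are in group 1, so atomic radius increases down the group.
The smallest atomic size among these belongs to Li.

Li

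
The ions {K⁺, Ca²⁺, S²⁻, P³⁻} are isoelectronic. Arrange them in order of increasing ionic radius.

Ca²⁺ < K⁺ < S²⁻ < P³⁻

All of these have 18 electrons, so size is governed by nuclear charge alone: the more protons, the stronger the pull on the same electron cloud, and the smaller the ion.
Nuclear charges: Ca²⁺ (Z=20), K⁺ (Z=19), S²⁻ (Z=16), P³⁻ (Z=15).
Smallest to largest: Ca²⁺ < K⁺ < S²⁻ < P³⁻.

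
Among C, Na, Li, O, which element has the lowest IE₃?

C

Consider each +2 ion: C²⁺ still has 2 valence electrons; Na²⁺ is already 1 electron into the core; Li²⁺ is already 1 electron into the core; O²⁺ still has 4 valence electrons.
Pulling an electron out of a noble-gas core costs far more than removing a remaining valence electron, so Na and Li sit at the high end of IE_3.
Valence configurations: C²⁺ [He]2s², O²⁺ [He]2s²2p².
The numbers (kJ/mol): C 4620, Na 6910, Li 11815, O 5300.
Overall IE_3 order: C < O < Na < Li.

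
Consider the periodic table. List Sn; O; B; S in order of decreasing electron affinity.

S, O, Sn, B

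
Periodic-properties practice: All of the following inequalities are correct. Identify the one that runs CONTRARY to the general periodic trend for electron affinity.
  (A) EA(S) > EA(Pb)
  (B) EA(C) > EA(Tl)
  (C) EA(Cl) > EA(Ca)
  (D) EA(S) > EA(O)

(D)

The general trend: electron affinity increases across a period and decreases down a group.
(A) S (period 3, group 16) vs Pb (period 6, group 14): the stated order agrees with the simple trend.
(B) C (period 2, group 14) vs Tl (period 6, group 13): the stated order agrees with the simple trend.
(C) Cl (period 3, group 17) vs Ca (period 4, group 2): the stated order agrees with the simple trend.
(D) S (period 3, group 16) vs O (period 2, group 16): the stated order contradicts the simple trend.
The exception is (D): the compact 2p subshell of O repels the added electron more than S's larger 3p does.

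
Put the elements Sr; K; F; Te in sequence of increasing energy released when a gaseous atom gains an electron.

Sr, K, Te, F

F is in period 2, group 17; K is in period 4, group 1; Sr is in period 5, group 2; Te is in period 5, group 16.
Electron affinity generally becomes more exothermic across a period toward the halogens and less exothermic down a group.
These span different periods and groups, so the two trends combine.
K > Sr: the two effects oppose for this pair; the down-group effect wins (48 vs 5 kJ/mol).
Te > K: period and group pull opposite ways; the across-period shift dominates (190 vs 48 kJ/mol).
F > Te: both effects reinforce here, so F is clearly the higher of the two.
Approximate values (kJ/mol): F 328, K 48, Sr 5, Te 190.
So from lowest to highest: Sr < K < Te < F.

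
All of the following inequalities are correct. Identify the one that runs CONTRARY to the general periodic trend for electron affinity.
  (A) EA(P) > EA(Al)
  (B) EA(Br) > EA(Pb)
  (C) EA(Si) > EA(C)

The general trend: electron affinity increases across a period and decreases down a group.
(A) P (period 3, group 15) vs Al (period 3, group 13): the stated order agrees with the simple trend.
(B) Br (period 4, group 17) vs Pb (period 6, group 14): the stated order agrees with the simple trend.
(C) Si (period 3, group 14) vs C (period 2, group 14): the stated order contradicts the simple trend.
The exception is (C): Si's larger, more diffuse 3p orbitals accept an added electron slightly more readily than C's compact 2p.

(C)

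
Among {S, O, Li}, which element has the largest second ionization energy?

The second ionization energy removes an electron from the +1 ion. For each element: S⁺ still has 5 valence electrons; O⁺ still has 5 valence electrons; Li⁺ is the bare [He] core.
Core electrons are held far more tightly than valence electrons, so Li tops the IE_2 order.
Valence configurations: S⁺ [Ne]3s²3p³, O⁺ [He]2s²2p³.
Approximate IE_2 values (kJ/mol): S 2252, O 3388, Li 7298.
Hence IE_2: S < O < Li.

Li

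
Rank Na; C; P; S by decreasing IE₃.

Na, C, S, P

The third ionization energy removes an electron from the +2 ion. For each element: Na²⁺ is already 1 electron into the core; C²⁺ still has 2 valence electrons; P²⁺ still has 3 valence electrons; S²⁺ still has 4 valence electrons.
Breaking into a closed-shell core is much more expensive than removing a leftover valence electron — Na has the largest IE_3 here.
Valence configurations: C²⁺ [He]2s², P²⁺ [Ne]3s²3p¹, S²⁺ [Ne]3s²3p².
The numbers (kJ/mol): Na 6910, C 4620, P 2914, S 3357.
So the third ionization energies run P < S < C < Na.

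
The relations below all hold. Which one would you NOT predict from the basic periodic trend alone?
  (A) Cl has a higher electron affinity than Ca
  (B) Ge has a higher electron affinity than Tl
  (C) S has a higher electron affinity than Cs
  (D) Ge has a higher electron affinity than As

(D)

The general trend: electron affinity increases across a period and decreases down a group.
(A) Cl (period 3, group 17) vs Ca (period 4, group 2): the stated order agrees with the simple trend.
(B) Ge (period 4, group 14) vs Tl (period 6, group 13): the stated order agrees with the simple trend.
(C) S (period 3, group 16) vs Cs (period 6, group 1): the stated order agrees with the simple trend.
(D) Ge (period 4, group 14) vs As (period 4, group 15): the stated order contradicts the simple trend.
The exception is (D): adding an electron to As's half-filled 4p³ is unfavourable, so Ge (4p²) has the more exothermic EA.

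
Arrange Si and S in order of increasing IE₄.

The fourth ionization energy removes an electron from the +3 ion. For each element: Si³⁺ still has 1 valence electron; S³⁺ still has 3 valence electrons.
All are still removing valence electrons, so compare the +3 ions as you would atoms: IE_4 generally rises across a period (higher Z_eff) and falls down a group (larger shell), subject to the usual subshell exceptions.
Valence configurations: Si³⁺ [Ne]3s¹, S³⁺ [Ne]3s²3p¹.
The numbers (kJ/mol): Si 4356, S 4556.
Putting it together, IE_4: Si < S.

Si < S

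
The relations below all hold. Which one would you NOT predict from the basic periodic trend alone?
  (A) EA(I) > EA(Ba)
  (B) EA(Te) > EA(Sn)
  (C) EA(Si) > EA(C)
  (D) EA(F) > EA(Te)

The general trend: electron affinity increases across a period and decreases down a group.
(A) I (period 5, group 17) vs Ba (period 6, group 2): the stated order agrees with the simple trend.
(B) Te (period 5, group 16) vs Sn (period 5, group 14): the stated order agrees with the simple trend.
(C) Si (period 3, group 14) vs C (period 2, group 14): the stated order contradicts the simple trend.
(D) F (period 2, group 17) vs Te (period 5, group 16): the stated order agrees with the simple trend.
The exception is (C): Si's larger, more diffuse 3p orbitals accept an added electron slightly more readily than C's compact 2p.

(C)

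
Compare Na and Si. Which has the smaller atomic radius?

Si

Radius decreases left→right (rising Z_eff, same n) and increases top→bottom (higher n).
All lie in period 3, so atomic radius increases right to left.
So Si has the smaller atomic radius (Si < Na).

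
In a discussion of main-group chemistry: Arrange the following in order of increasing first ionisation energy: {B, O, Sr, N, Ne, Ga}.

Sr, Ga, B, O, N, Ne

B is in period 2, group 13; N is in period 2, group 15; O is in period 2, group 16; Ne is in period 2, group 18; Ga is in period 4, group 13; Sr is in period 5, group 2.
First ionization energy rises across a period (greater Z_eff holds electrons more tightly) and falls down a group (valence electrons are farther from the nucleus).
Neither a single period nor a single group — weigh both effects.
Ga > Sr: relative to Sr, both the across-period and down-group shifts push Ga's first ionization energy up.
B > Ga: B sits above Ga in group 13, so the down-group effect alone puts B higher.
O > B: O lies to the right of B in period 2, so the across-period effect alone puts O higher.
N > O: this pair runs against the simple trend — see the exception note.
Ne > N: both are in period 2; the period trend gives Ne the larger value.
Note the exception: N has a higher first ionization energy than O, contrary to the simple trend — pairing an electron in O's 2p⁴ costs repulsion energy, so O ionizes more easily than half-filled N (2p³).
For reference (kJ/mol): B 801, N 1402, O 1314, Ne 2081, Ga 579, Sr 550.
So from lowest to highest: Sr < Ga < B < O < N < Ne.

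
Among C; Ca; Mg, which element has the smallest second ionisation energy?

IE_2 is the cost of taking one more electron from the +1 cation: C⁺ still has 3 valence electrons; Ca⁺ still has 1 valence electron; Mg⁺ still has 1 valence electron.
All are still removing valence electrons, so compare the +1 ions as you would atoms: IE_2 generally rises across a period (higher Z_eff) and falls down a group (larger shell), subject to the usual subshell exceptions.
Valence configurations: C⁺ [He]2s²2p¹, Ca⁺ [Ar]4s¹, Mg⁺ [Ne]3s¹.
The numbers (kJ/mol): C 2353, Ca 1145, Mg 1451.
Hence IE_2: Ca < Mg < C.

Ca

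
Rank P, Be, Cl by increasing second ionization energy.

After 1 electron has been removed, what remains? P⁺ still has 4 valence electrons; Be⁺ still has 1 valence electron; Cl⁺ still has 6 valence electrons.
All are still removing valence electrons, so compare the +1 ions as you would atoms: IE_2 generally rises across a period (higher Z_eff) and falls down a group (larger shell), subject to the usual subshell exceptions.
Valence configurations: P⁺ [Ne]3s²3p², Be⁺ [He]2s¹, Cl⁺ [Ne]3s²3p⁴.
Tabulated IE_2 (kJ/mol): P 1907, Be 1757, Cl 2298.
Putting it together, IE_2: Be < P < Cl.

Be, P, Cl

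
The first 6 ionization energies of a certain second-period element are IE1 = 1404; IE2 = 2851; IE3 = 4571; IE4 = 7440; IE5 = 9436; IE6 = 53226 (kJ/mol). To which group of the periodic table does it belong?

Group 15

Look for the largest jump between consecutive ionization energies: IE6/IE5 ≈ 5.6, far larger than any earlier ratio.
That jump marks the point where a core electron is being removed. So the atom has 5 valence electrons.
A main-group element with 5 valence electrons is in group 15.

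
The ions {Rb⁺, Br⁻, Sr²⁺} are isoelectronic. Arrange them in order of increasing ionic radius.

All of these have 36 electrons, so size is governed by nuclear charge alone: the more protons, the stronger the pull on the same electron cloud, and the smaller the ion.
Nuclear charges: Sr²⁺ (Z=38), Rb⁺ (Z=37), Br⁻ (Z=35).
Smallest to largest: Sr²⁺ < Rb⁺ < Br⁻.

Sr²⁺ < Rb⁺ < Br⁻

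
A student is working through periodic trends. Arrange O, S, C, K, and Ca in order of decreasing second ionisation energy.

O, K, C, S, Ca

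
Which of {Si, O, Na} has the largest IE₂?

After 1 electron has been removed, what remains? Si⁺ still has 3 valence electrons; O⁺ still has 5 valence electrons; Na⁺ is the bare [Ne] core.
Breaking into a closed-shell core is much more expensive than removing a leftover valence electron — Na has the largest IE_2 here.
Valence configurations: Si⁺ [Ne]3s²3p¹, O⁺ [He]2s²2p³.
The numbers (kJ/mol): Si 1577, O 3388, Na 4562.
Hence IE_2: Si < O < Na.

Na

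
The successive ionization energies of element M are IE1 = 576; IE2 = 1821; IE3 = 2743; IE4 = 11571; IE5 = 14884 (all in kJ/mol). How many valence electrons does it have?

3

Look for the largest jump between consecutive ionization energies: IE4/IE3 ≈ 4.2, far larger than any earlier ratio.
That jump marks the point where a core electron is being removed. So the atom has 3 valence electrons.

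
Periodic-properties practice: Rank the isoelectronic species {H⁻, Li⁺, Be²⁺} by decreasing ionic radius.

All of these have 2 electrons, so size is governed by nuclear charge alone: the more protons, the stronger the pull on the same electron cloud, and the smaller the ion.
Nuclear charges: Be²⁺ (Z=4), Li⁺ (Z=3), H⁻ (Z=1).
Largest to smallest: H⁻ > Li⁺ > Be²⁺.

H⁻, Li⁺, Be²⁺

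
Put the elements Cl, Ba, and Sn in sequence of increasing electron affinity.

Ba < Sn < Cl

Adding an electron releases more energy for atoms nearer the top right (short of the noble gases).
Here both period and group differ, so the two effects have to be weighed against each other.
Sn > Ba: relative to Ba, both the across-period and down-group shifts push Sn's electron affinity up.
Cl > Sn: both effects reinforce here, so Cl is clearly the higher of the two.
For reference (kJ/mol): Cl 349, Sn 107, Ba 14.
So from lowest to highest: Ba < Sn < Cl.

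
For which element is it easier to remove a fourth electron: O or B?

O

After 3 electrons have been removed, what remains? O³⁺ still has 3 valence electrons; B³⁺ is the bare [He] core.
Breaking into a closed-shell core is much more expensive than removing a leftover valence electron — B has the largest IE_4 here.
The numbers (kJ/mol): O 7469, B 25026.
Putting it together, IE_4: O < B.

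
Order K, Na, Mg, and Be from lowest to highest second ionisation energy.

IE_2 is the cost of taking one more electron from the +1 cation: K⁺ is the bare [Ar] core; Na⁺ is the bare [Ne] core; Mg⁺ still has 1 valence electron; Be⁺ still has 1 valence electron.
Core electrons are held far more tightly than valence electrons, so K and Na top the IE_2 order.
Valence configurations: Mg⁺ [Ne]3s¹, Be⁺ [He]2s¹.
Approximate IE_2 values (kJ/mol): K 3052, Na 4562, Mg 1451, Be 1757.
Overall IE_2 order: Mg < Be < K < Na.

Mg < Be < K < Na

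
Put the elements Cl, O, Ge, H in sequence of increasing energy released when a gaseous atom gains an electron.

H < Ge < O < Cl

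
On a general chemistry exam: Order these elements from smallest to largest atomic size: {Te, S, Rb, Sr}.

S is in period 3, group 16; Rb is in period 5, group 1; Sr is in period 5, group 2; Te is in period 5, group 16.
Radius decreases left→right (rising Z_eff, same n) and increases top→bottom (higher n).
Here both period and group differ, so the two effects have to be weighed against each other.
Te > S: they share group 16; the group trend gives Te the larger value.
Sr > Te: both are in period 5; the period trend gives Sr the larger value.
Rb > Sr: Rb lies to the left of Sr in period 5, so the across-period effect alone puts Rb larger.
Approximate values (pm): S 103, Rb 210, Sr 185, Te 136.
So from smallest to largest: S < Te < Sr < Rb.

S < Te < Sr < Rb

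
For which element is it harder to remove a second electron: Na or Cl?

Consider each +1 ion: Na⁺ is the bare [Ne] core; Cl⁺ still has 6 valence electrons.
Core electrons are held far more tightly than valence electrons, so Na tops the IE_2 order.
The numbers (kJ/mol): Na 4562, Cl 2298.
So the second ionization energies run Cl < Na.

Na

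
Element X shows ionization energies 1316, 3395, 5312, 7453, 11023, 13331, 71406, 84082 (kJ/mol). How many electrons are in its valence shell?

6

Look for the largest jump between consecutive ionization energies: IE7/IE6 ≈ 5.4, far larger than any earlier ratio.
That jump marks the point where a core electron is being removed. So the atom has 6 valence electrons.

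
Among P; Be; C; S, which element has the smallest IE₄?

Consider each +3 ion: P³⁺ still has 2 valence electrons; Be³⁺ is already 1 electron into the core; C³⁺ still has 1 valence electron; S³⁺ still has 3 valence electrons.
Core electrons are held far more tightly than valence electrons, so Be tops the IE_4 order.
Valence configurations: P³⁺ [Ne]3s², C³⁺ [He]2s¹, S³⁺ [Ne]3s²3p¹.
S³⁺ loses a lone 3p electron whereas P³⁺ must break into a filled 3s² pair, so IE_4(P) > IE_4(S) even though S has the higher nuclear charge.
Tabulated IE_4 (kJ/mol): P 4964, Be 21007, C 6223, S 4556.
So the fourth ionization energies run S < P < C < Be.

S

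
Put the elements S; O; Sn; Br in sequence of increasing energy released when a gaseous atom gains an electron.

O is in period 2, group 16; S is in period 3, group 16; Br is in period 4, group 17; Sn is in period 5, group 14.
Adding an electron releases more energy for atoms nearer the top right (short of the noble gases).
These span different periods and groups, so the two trends combine.
O > Sn: both effects reinforce here, so O is clearly the higher of the two.
S > O: this pair runs against the simple trend — see the exception note.
Br > S: the two effects oppose for this pair; the across-period effect wins (325 vs 200 kJ/mol).
Note the exception: S has a higher electron affinity than O, contrary to the simple trend — the compact 2p subshell of O repels the added electron more than S's larger 3p does.
Tabulated electron affinity (kJ/mol): O 141, S 200, Br 325, Sn 107.
So from lowest to highest: Sn < O < S < Br.

Sn, O, S, Br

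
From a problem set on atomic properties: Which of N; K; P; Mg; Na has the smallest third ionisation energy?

IE_3 is the cost of taking one more electron from the +2 cation: N²⁺ still has 3 valence electrons; K²⁺ is already 1 electron into the core; P²⁺ still has 3 valence electrons; Mg²⁺ is the bare [Ne] core; Na²⁺ is already 1 electron into the core.
Usually core removal costs more than valence removal, but here the competition is close: a tightly held n=2 valence electron can cost more to remove than an n=3 core electron, so the actual values have to decide it.
Valence configurations: N²⁺ [He]2s²2p¹, P²⁺ [Ne]3s²3p¹.
Approximate IE_3 values (kJ/mol): N 4578, K 4420, P 2914, Mg 7733, Na 6910.
Overall IE_3 order: P < K < N < Na < Mg.

P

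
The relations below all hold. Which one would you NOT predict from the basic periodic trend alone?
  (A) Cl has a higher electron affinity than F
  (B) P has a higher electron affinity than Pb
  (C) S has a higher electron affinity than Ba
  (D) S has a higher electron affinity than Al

(A)

The general trend: electron affinity increases across a period and decreases down a group.
(A) Cl (period 3, group 17) vs F (period 2, group 17): the stated order contradicts the simple trend.
(B) P (period 3, group 15) vs Pb (period 6, group 14): the stated order agrees with the simple trend.
(C) S (period 3, group 16) vs Ba (period 6, group 2): the stated order agrees with the simple trend.
(D) S (period 3, group 16) vs Al (period 3, group 13): the stated order agrees with the simple trend.
The exception is (A): F's small 2p subshell makes the incoming electron feel strong e⁻–e⁻ repulsion, so Cl actually releases more energy on gaining an electron.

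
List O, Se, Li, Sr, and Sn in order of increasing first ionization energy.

Li < Sr < Sn < Se < O

First ionization energy rises across a period (greater Z_eff holds electrons more tightly) and falls down a group (valence electrons are farther from the nucleus).
Neither a single period nor a single group — weigh both effects.
Sr > Li: period and group pull opposite ways; the across-period shift dominates (550 vs 520 kJ/mol).
Sn > Sr: both are in period 5; the period trend gives Sn the larger value.
Se > Sn: both effects reinforce here, so Se is clearly the higher of the two.
O > Se: O sits above Se in group 16, so the down-group effect alone puts O higher.
For reference (kJ/mol): Li 520, O 1314, Se 941, Sr 550, Sn 709.
So from lowest to highest: Li < Sr < Sn < Se < O.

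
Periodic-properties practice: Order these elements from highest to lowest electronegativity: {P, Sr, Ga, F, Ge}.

F > P > Ge > Ga > Sr

Atoms toward the upper right of the periodic table pull bonding electrons most strongly.
These span different periods and groups, so the two trends combine.
Ga > Sr: both effects reinforce here, so Ga is clearly the higher of the two.
Ge > Ga: both are in period 4; the period trend gives Ge the larger value.
P > Ge: both effects reinforce here, so P is clearly the higher of the two.
F > P: relative to P, both the across-period and down-group shifts push F's electronegativity up.
For reference (Pauling): F 3.98, P 2.19, Ga 1.81, Ge 2.01, Sr 0.95.
So from highest to lowest: F > P > Ge > Ga > Sr.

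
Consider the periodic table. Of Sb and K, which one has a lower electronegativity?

K

K is in period 4, group 1; Sb is in period 5, group 15.
Atoms toward the upper right of the periodic table pull bonding electrons most strongly.
Here both period and group differ, so the two effects have to be weighed against each other.
Sb > K: period and group pull opposite ways; the across-period shift dominates (2.05 vs 0.82).
For reference (Pauling): K 0.82, Sb 2.05.
So K has the lower electronegativity (K < Sb).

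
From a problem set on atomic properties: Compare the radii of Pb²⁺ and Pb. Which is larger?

Pb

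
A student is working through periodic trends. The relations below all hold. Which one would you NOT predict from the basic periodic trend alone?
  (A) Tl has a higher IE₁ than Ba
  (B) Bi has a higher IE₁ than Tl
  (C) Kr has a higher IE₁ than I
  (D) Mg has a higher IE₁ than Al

The general trend: IE₁ increases across a period and decreases down a group.
(A) Tl (period 6, group 13) vs Ba (period 6, group 2): the stated order agrees with the simple trend.
(B) Bi (period 6, group 15) vs Tl (period 6, group 13): the stated order agrees with the simple trend.
(C) Kr (period 4, group 18) vs I (period 5, group 17): the stated order agrees with the simple trend.
(D) Mg (period 3, group 2) vs Al (period 3, group 13): the stated order contradicts the simple trend.
The exception is (D): Al's single 3p electron is easier to remove than one from Mg's filled 3s².

(D)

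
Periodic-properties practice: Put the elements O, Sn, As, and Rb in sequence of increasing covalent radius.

O is in period 2, group 16; As is in period 4, group 15; Rb is in period 5, group 1; Sn is in period 5, group 14.
Moving right in a period, electrons are added to the same shell under a stronger nuclear pull, so atoms get smaller; moving down, a new shell is opened and atoms get larger.
These span different periods and groups, so the two trends combine.
As > O: relative to O, both the across-period and down-group shifts push As's atomic radius up.
Sn > As: relative to As, both the across-period and down-group shifts push Sn's atomic radius up.
Rb > Sn: both are in period 5; the period trend gives Rb the larger value.
For reference (pm): O 63, As 121, Rb 210, Sn 140.
So from smallest to largest: O < As < Sn < Rb.

O, As, Sn, Rb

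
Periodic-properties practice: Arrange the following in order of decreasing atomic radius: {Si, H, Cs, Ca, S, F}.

Cs > Ca > Si > S > F > H

H is in period 1, group 1; F is in period 2, group 17; Si is in period 3, group 14; S is in period 3, group 16; Ca is in period 4, group 2; Cs is in period 6, group 1.
Radius decreases left→right (rising Z_eff, same n) and increases top→bottom (higher n).
These span different periods and groups, so the two trends combine.
F > H: period and group pull opposite ways; the down-group shift dominates (64 vs 32 pm).
S > F: relative to F, both the across-period and down-group shifts push S's atomic radius up.
Si > S: both are in period 3; the period trend gives Si the larger value.
Ca > Si: both effects reinforce here, so Ca is clearly the larger of the two.
Cs > Ca: both effects reinforce here, so Cs is clearly the larger of the two.
For reference (pm): H 32, F 64, Si 116, S 103, Ca 171, Cs 232.
So from largest to smallest: Cs > Ca > Si > S > F > H.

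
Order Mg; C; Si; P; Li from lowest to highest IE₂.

Mg, Si, P, C, Li

After 1 electron has been removed, what remains? Mg⁺ still has 1 valence electron; C⁺ still has 3 valence electrons; Si⁺ still has 3 valence electrons; P⁺ still has 4 valence electrons; Li⁺ is the bare [He] core.
Core electrons are held far more tightly than valence electrons, so Li tops the IE_2 order.
Valence configurations: Mg⁺ [Ne]3s¹, C⁺ [He]2s²2p¹, Si⁺ [Ne]3s²3p¹, P⁺ [Ne]3s²3p².
Approximate IE_2 values (kJ/mol): Mg 1451, C 2353, Si 1577, P 1907, Li 7298.
Hence IE_2: Mg < Si < P < C < Li.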